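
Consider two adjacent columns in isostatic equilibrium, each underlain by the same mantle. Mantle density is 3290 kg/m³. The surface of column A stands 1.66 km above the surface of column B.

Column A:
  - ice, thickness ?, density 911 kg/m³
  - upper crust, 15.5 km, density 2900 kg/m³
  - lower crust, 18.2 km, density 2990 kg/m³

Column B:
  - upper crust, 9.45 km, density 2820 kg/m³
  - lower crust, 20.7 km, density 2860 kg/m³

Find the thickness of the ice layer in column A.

Take the compensation level at the base of the deeper column (depth z_c below the surface of column A) and equate Σ ρ_i t_i down to z_c; mantle fills any gap and the z_c terms cancel.
Column A: x×911 + 15.5×2900 + 18.2×2990 + (z_c − 33.7 − x)×3290
Column B: 1.66×0 + 9.45×2820 + 20.7×2860 + (z_c − 1.66 − 30.15)×3290
The z_c×3290 term appears on both sides and cancels. Collect the known terms of each column as K = Σ(ρt)_known − 3290 × (depth of known layers): K_A = 99368 − 3290×33.7 = −11505; K_B = 85851 − 3290×(1.66 + 30.15) = −18803.9.
Balance: K_A − x×(3290 − 911) = K_B, so x = (K_A − K_B)/(3290 − 911) = 7298.9/2379 = 3.07 km.

3.07 km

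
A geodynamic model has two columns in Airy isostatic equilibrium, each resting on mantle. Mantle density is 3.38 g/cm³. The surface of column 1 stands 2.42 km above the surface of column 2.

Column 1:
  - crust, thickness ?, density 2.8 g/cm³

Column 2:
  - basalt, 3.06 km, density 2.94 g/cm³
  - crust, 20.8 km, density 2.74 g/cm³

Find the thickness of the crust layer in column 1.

39.4 km

Take the compensation level at the base of the deeper column (depth z_c below the surface of column 1) and equate Σ ρ_i t_i down to z_c; mantle fills any gap and the z_c terms cancel.
Column 1: x×2.8 + (z_c − 0 − x)×3.38
Column 2: 2.42×0 + 3.06×2.94 + 20.8×2.74 + (z_c − 2.42 − 23.86)×3.38
The z_c×3.38 term appears on both sides and cancels. Collect the known terms of each column as K = Σ(ρt)_known − 3.38 × (depth of known layers): K_1 = 0 − 3.38×0 = 0; K_2 = 65.9884 − 3.38×(2.42 + 23.86) = −22.838.
Balance: K_1 − x×(3.38 − 2.8) = K_2, so x = (K_1 − K_2)/(3.38 − 2.8) = 22.838/0.58 = 39.4 km.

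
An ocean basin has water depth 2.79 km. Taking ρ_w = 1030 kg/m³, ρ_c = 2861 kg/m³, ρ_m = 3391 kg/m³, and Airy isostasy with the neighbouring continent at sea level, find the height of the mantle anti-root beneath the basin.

9.64 km

In Airy isostatic equilibrium: replacing crust with seawater at the top is compensated by replacing crust with mantle at the base: d (ρ_c − ρ_w) = a (ρ_m − ρ_c).
a = d (ρ_c − ρ_w)/(ρ_m − ρ_c) = 2.79 km × 1831/530 = 9.64 km.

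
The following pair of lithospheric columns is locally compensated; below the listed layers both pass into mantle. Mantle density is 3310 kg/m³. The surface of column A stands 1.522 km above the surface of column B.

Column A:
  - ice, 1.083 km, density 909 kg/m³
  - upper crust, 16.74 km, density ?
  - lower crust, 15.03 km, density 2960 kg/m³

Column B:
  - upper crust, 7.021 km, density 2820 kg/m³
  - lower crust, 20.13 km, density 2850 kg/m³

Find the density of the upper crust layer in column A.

2720 kg/m³

Take the compensation level at the base of the deeper column (depth z_c below the surface of column A) and equate Σ ρ_i t_i down to z_c; mantle fills any gap and the z_c terms cancel.
Column A: 1.083×909 + 16.74×ρ + 15.03×2960 + (z_c − 32.853)×3310
Column B: 1.522×0 + 7.021×2820 + 20.13×2850 + (z_c − 1.522 − 27.151)×3310
The z_c×3310 term appears on both sides and cancels. Collect the known terms of each column as K = Σ(ρt)_known − 3310 × (depth of known layers): K_A = 45473.247 − 3310×32.853 = −63270.183; K_B = 77169.72 − 3310×(1.522 + 27.151) = −17737.91.
Balance: K_A + 16.74×ρ = K_B, so ρ = (K_B − K_A)/16.74 = 45532.3/16.74 = 2720 kg/m³.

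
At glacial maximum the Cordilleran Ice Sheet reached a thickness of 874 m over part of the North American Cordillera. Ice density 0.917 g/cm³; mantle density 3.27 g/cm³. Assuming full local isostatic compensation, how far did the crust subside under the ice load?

245 m

Balancing pressure at the compensation depth: the ice load ρ_ice t is balanced by mantle displaced below, ρ_m s.
s = t ρ_ice / ρ_m = 874 m × 0.917/3.27 = 245 m.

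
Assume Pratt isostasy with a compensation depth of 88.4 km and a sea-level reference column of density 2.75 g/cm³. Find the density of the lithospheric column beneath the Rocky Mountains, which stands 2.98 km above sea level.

2.66 g/cm³

Pratt balance: ρ_ref D = ρ (D + h).
ρ = ρ_ref D/(D + h) = 2.75 × 88.4 km/(88.4 km + 2.98 km) = 2.66 g/cm³.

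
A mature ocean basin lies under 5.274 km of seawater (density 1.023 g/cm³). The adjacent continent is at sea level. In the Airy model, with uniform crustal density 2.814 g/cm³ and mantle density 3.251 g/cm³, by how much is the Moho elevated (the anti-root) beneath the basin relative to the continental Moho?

21.6 km

Equating mass per unit area of the two columns: replacing crust with seawater at the top is compensated by replacing crust with mantle at the base: d (ρ_c − ρ_w) = a (ρ_m − ρ_c).
a = d (ρ_c − ρ_w)/(ρ_m − ρ_c) = 5.274 km × 1.791/0.437 = 21.6 km.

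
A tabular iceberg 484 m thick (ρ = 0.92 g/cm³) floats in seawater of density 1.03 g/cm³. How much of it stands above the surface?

Floating equilibrium: submerged depth d = t ρ_obj/ρ_fluid = 484 m × 0.92/1.03 = 432.3 m.
Freeboard = t − d = 484 m − 432.3 m = 51.7 m.

51.7 m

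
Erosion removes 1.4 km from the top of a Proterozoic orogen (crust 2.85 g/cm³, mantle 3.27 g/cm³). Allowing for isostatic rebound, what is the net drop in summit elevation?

Rebound u = e ρ_c/ρ_m = 1.4 km × 2.85/3.27 = 1.22 km.
Net surface drop = e − u = 1.4 km − 1.22 km = e (ρ_m − ρ_c)/ρ_m = 0.18 km.

0.18 km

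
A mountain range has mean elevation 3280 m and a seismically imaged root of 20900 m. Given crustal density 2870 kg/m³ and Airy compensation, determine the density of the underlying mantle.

3320 kg/m³

Airy balance: ρ_c h = (ρ_m − ρ_c) r → ρ_m = ρ_c (1 + h/r).
ρ_m = 2870 × (1 + 3280 m/20900 m) = 3320 kg/m³.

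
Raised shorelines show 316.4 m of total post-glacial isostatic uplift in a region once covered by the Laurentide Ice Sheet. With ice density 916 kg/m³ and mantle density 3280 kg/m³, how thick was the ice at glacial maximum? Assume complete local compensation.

1130 m

u = t ρ_ice/ρ_m → t = u ρ_m/ρ_ice = 316.4 m × 3280/916 = 1130 m.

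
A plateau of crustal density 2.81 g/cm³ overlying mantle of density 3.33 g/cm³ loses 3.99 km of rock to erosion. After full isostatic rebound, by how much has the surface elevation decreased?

0.623 km

Rebound u = e ρ_c/ρ_m = 3.99 km × 2.81/3.33 = 3.367 km.
Net surface drop = e − u = 3.99 km − 3.367 km = e (ρ_m − ρ_c)/ρ_m = 0.623 km.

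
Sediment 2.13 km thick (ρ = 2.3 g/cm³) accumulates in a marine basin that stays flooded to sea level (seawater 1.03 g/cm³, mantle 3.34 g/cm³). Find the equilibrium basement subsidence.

Submarine loading: the sediment displaces seawater, and the subsidence is in turn flooded, so s (ρ_m − ρ_w) = t (ρ_sed − ρ_w).
s = 2.13 km × (2.3 − 1.03) / (3.34 − 1.03) = 1.17 km.

1.17 km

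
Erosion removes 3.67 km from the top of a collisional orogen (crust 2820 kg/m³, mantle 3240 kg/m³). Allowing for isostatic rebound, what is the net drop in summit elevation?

Rebound u = e ρ_c/ρ_m = 3.67 km × 2820/3240 = 3.194 km.
Net surface drop = e − u = 3.67 km − 3.194 km = e (ρ_m − ρ_c)/ρ_m = 0.476 km.

0.476 km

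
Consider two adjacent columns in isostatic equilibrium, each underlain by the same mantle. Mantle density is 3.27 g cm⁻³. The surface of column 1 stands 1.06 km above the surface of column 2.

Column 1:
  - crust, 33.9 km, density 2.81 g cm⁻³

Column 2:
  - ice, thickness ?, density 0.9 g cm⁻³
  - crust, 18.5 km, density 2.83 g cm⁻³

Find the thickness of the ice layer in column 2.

Take the compensation level at the base of the deeper column (depth z_c below the surface of column 1) and equate Σ ρ_i t_i down to z_c; mantle fills any gap and the z_c terms cancel.
Column 1: 33.9×2.81 + (z_c − 33.9)×3.27
Column 2: 1.06×0 + x×0.9 + 18.5×2.83 + (z_c − 1.06 − 18.5 − x)×3.27
The z_c×3.27 term appears on both sides and cancels. Collect the known terms of each column as K = Σ(ρt)_known − 3.27 × (depth of known layers): K_1 = 95.259 − 3.27×33.9 = −15.594; K_2 = 52.355 − 3.27×(1.06 + 18.5) = −11.6062.
Balance: K_1 = K_2 − x×(3.27 − 0.9), so x = (K_2 − K_1)/(3.27 − 0.9) = 3.9878/2.37 = 1.68 km.

1.68 km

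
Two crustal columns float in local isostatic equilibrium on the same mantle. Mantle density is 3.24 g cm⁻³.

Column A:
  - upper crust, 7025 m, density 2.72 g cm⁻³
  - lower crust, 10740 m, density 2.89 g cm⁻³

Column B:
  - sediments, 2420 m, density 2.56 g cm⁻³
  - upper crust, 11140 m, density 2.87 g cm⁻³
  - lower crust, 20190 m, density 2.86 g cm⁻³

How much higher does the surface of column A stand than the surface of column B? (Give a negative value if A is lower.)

For any compensation level in the mantle, the mantle terms cancel and isostasy reduces to e = (Σt_A − Σt_B) − (Σ(ρt)_A − Σ(ρt)_B) / ρ_m.
Σt_A = 17765 m; Σt_B = 33750 m; Σ(ρt)_A = 50146.6; Σ(ρt)_B = 95910.4 (in m·g cm⁻³).
e = (17765 − 33750) − (50146.6 − 95910.4) / 3.24 = −1860 m.

−1860 m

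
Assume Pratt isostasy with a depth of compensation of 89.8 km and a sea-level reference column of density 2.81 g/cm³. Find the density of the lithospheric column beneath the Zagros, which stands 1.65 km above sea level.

2.76 g/cm³

Pratt balance: ρ_ref D = ρ (D + h).
ρ = ρ_ref D/(D + h) = 2.81 × 89.8 km/(89.8 km + 1.65 km) = 2.76 g/cm³.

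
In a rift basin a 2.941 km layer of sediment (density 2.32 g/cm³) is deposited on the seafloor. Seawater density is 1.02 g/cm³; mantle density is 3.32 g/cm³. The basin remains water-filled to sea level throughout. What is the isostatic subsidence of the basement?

1.66 km

Submarine loading: the sediment displaces seawater, and the subsidence is in turn flooded, so s (ρ_m − ρ_w) = t (ρ_sed − ρ_w).
s = 2.941 km × (2.32 − 1.02) / (3.32 − 1.02) = 1.66 km.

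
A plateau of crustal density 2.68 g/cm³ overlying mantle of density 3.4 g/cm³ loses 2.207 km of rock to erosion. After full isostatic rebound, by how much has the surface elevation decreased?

Rebound u = e ρ_c/ρ_m = 2.207 km × 2.68/3.4 = 1.74 km.
Net surface drop = e − u = 2.207 km − 1.74 km = e (ρ_m − ρ_c)/ρ_m = 0.467 km.

0.467 km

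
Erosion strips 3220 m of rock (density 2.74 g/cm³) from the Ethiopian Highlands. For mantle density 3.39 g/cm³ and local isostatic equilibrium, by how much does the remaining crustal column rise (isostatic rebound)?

2600 m

Unloading: uplift u = e ρ_c/ρ_m = 3220 m × 2.74/3.39 = 2600 m.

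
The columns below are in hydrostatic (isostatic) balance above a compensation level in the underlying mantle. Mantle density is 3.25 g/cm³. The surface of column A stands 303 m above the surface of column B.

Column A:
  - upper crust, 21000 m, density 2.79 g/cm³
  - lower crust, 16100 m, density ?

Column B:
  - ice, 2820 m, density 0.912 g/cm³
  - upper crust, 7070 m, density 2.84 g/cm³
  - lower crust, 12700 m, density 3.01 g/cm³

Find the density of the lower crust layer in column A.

Take the compensation level at the base of the deeper column (depth z_c below the surface of column A) and equate Σ ρ_i t_i down to z_c; mantle fills any gap and the z_c terms cancel.
Column A: 21000×2.79 + 16100×ρ + (z_c − 37100)×3.25
Column B: 303×0 + 2820×0.912 + 7070×2.84 + 12700×3.01 + (z_c − 303 − 22590)×3.25
The z_c×3.25 term appears on both sides and cancels. Collect the known terms of each column as K = Σ(ρt)_known − 3.25 × (depth of known layers): K_A = 58590 − 3.25×37100 = −61985; K_B = 60877.64 − 3.25×(303 + 22590) = −13524.61.
Balance: K_A + 16100×ρ = K_B, so ρ = (K_B − K_A)/16100 = 48460.4/16100 = 3.01 g/cm³.

3.01 g/cm³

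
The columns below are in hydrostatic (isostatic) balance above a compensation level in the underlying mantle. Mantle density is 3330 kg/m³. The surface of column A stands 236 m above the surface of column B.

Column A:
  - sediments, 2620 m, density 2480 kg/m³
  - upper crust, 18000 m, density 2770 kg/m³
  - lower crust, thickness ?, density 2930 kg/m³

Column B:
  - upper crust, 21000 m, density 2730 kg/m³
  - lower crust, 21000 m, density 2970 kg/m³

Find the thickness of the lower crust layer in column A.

21600 m

Take the compensation level at the base of the deeper column (depth z_c below the surface of column A) and equate Σ ρ_i t_i down to z_c; mantle fills any gap and the z_c terms cancel.
Column A: 2620×2480 + 18000×2770 + x×2930 + (z_c − 20620 − x)×3330
Column B: 236×0 + 21000×2730 + 21000×2970 + (z_c − 236 − 42000)×3330
The z_c×3330 term appears on both sides and cancels. Collect the known terms of each column as K = Σ(ρt)_known − 3330 × (depth of known layers): K_A = 56357600 − 3330×20620 = −12307000; K_B = 119700000 − 3330×(236 + 42000) = −20945880.
Balance: K_A − x×(3330 − 2930) = K_B, so x = (K_A − K_B)/(3330 − 2930) = 8638880/400 = 21600 m.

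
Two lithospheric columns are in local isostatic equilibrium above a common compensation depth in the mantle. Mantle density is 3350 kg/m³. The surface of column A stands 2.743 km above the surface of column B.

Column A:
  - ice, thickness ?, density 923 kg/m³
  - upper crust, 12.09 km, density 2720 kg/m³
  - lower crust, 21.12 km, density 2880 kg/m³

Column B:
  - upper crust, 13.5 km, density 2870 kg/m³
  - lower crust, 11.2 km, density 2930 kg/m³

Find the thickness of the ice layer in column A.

Take the compensation level at the base of the deeper column (depth z_c below the surface of column A) and equate Σ ρ_i t_i down to z_c; mantle fills any gap and the z_c terms cancel.
Column A: x×923 + 12.09×2720 + 21.12×2880 + (z_c − 33.21 − x)×3350
Column B: 2.743×0 + 13.5×2870 + 11.2×2930 + (z_c − 2.743 − 24.7)×3350
The z_c×3350 term appears on both sides and cancels. Collect the known terms of each column as K = Σ(ρt)_known − 3350 × (depth of known layers): K_A = 93710.4 − 3350×33.21 = −17543.1; K_B = 71561 − 3350×(2.743 + 24.7) = −20373.05.
Balance: K_A − x×(3350 − 923) = K_B, so x = (K_A − K_B)/(3350 − 923) = 2829.95/2427 = 1.17 km.

1.17 km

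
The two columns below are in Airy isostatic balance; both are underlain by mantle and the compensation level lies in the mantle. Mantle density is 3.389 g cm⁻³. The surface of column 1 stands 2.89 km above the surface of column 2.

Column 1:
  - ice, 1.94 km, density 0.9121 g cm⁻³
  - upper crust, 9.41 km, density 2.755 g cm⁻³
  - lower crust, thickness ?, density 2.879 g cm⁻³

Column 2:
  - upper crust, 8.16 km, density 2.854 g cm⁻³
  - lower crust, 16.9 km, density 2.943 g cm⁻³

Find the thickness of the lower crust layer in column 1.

21.4 km

Take the compensation level at the base of the deeper column (depth z_c below the surface of column 1) and equate Σ ρ_i t_i down to z_c; mantle fills any gap and the z_c terms cancel.
Column 1: 1.94×0.9121 + 9.41×2.755 + x×2.879 + (z_c − 11.35 − x)×3.389
Column 2: 2.89×0 + 8.16×2.854 + 16.9×2.943 + (z_c − 2.89 − 25.06)×3.389
The z_c×3.389 term appears on both sides and cancels. Collect the known terms of each column as K = Σ(ρt)_known − 3.389 × (depth of known layers): K_1 = 27.694024 − 3.389×11.35 = −10.771126; K_2 = 73.02534 − 3.389×(2.89 + 25.06) = −21.69721.
Balance: K_1 − x×(3.389 − 2.879) = K_2, so x = (K_1 − K_2)/(3.389 − 2.879) = 10.9261/0.51 = 21.4 km.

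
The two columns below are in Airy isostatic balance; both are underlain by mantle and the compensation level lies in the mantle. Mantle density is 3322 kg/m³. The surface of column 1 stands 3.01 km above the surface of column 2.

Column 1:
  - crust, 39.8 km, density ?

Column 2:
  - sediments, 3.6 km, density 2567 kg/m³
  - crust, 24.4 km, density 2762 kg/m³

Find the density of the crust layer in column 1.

Take the compensation level at the base of the deeper column (depth z_c below the surface of column 1) and equate Σ ρ_i t_i down to z_c; mantle fills any gap and the z_c terms cancel.
Column 1: 39.8×ρ + (z_c − 39.8)×3322
Column 2: 3.01×0 + 3.6×2567 + 24.4×2762 + (z_c − 3.01 − 28)×3322
The z_c×3322 term appears on both sides and cancels. Collect the known terms of each column as K = Σ(ρt)_known − 3322 × (depth of known layers): K_1 = 0 − 3322×39.8 = −132215.6; K_2 = 76634 − 3322×(3.01 + 28) = −26381.22.
Balance: K_1 + 39.8×ρ = K_2, so ρ = (K_2 − K_1)/39.8 = 105834/39.8 = 2660 kg/m³.

2660 kg/m³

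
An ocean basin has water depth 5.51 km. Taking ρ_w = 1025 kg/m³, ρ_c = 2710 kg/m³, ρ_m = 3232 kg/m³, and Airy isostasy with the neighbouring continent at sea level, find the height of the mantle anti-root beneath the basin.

17.8 km

By Archimedes' principle applied to the lithosphere: replacing crust with seawater at the top is compensated by replacing crust with mantle at the base: d (ρ_c − ρ_w) = a (ρ_m − ρ_c).
a = d (ρ_c − ρ_w)/(ρ_m − ρ_c) = 5.51 km × 1685/522 = 17.8 km.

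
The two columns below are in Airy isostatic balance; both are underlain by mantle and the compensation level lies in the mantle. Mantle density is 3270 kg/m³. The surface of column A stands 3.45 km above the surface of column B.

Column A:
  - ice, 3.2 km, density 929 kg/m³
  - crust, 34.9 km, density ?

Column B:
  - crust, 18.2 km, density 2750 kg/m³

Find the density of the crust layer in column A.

Take the compensation level at the base of the deeper column (depth z_c below the surface of column A) and equate Σ ρ_i t_i down to z_c; mantle fills any gap and the z_c terms cancel.
Column A: 3.2×929 + 34.9×ρ + (z_c − 38.1)×3270
Column B: 3.45×0 + 18.2×2750 + (z_c − 3.45 − 18.2)×3270
The z_c×3270 term appears on both sides and cancels. Collect the known terms of each column as K = Σ(ρt)_known − 3270 × (depth of known layers): K_A = 2972.8 − 3270×38.1 = −121614.2; K_B = 50050 − 3270×(3.45 + 18.2) = −20745.5.
Balance: K_A + 34.9×ρ = K_B, so ρ = (K_B − K_A)/34.9 = 100869/34.9 = 2890 kg/m³.

2890 kg/m³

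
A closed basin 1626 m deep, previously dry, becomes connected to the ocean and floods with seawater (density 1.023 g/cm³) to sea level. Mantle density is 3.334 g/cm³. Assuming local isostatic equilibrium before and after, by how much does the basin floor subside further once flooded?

After flooding the water column is d + s deep. Its weight must equal the weight of mantle displaced by the extra subsidence s: (d + s) ρ_w = s ρ_m.
s = d ρ_w / (ρ_m − ρ_w) = 1626 m × 1.023/(3.334 − 1.023) = 720 m.

720 m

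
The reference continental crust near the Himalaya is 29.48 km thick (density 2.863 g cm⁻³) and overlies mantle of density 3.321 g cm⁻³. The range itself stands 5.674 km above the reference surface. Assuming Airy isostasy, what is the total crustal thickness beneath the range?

Root depth r = h ρ_c / (ρ_m − ρ_c) = 5.674 km × 2.863 / 0.458 = 35.47 km.
Total thickness = T + h + r = 29.48 km + 5.674 km + 35.47 km = 70.6 km.

70.6 km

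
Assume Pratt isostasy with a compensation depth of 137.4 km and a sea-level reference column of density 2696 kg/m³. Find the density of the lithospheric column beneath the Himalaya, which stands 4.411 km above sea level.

2610 kg/m³

Pratt balance: ρ_ref D = ρ (D + h).
ρ = ρ_ref D/(D + h) = 2696 × 137.4 km/(137.4 km + 4.411 km) = 2610 kg/m³.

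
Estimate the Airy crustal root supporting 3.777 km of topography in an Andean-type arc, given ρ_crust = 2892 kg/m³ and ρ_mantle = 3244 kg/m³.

Equating mass per unit area of the two columns: the weight of the topography is balanced by the buoyancy of the root, ρ_c h = (ρ_m − ρ_c) r.
r = h · ρ_c / (ρ_m − ρ_c) = 3.777 km × 2892 / (3244 − 2892) = 31 km.

31 km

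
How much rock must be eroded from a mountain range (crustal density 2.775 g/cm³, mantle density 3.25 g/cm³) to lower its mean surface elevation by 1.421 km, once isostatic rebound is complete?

Net drop Δ = e − u = e − e ρ_c/ρ_m = e (ρ_m − ρ_c)/ρ_m.
e = Δ ρ_m/(ρ_m − ρ_c) = 1.421 km × 3.25/0.475 = 9.72 km.

9.72 km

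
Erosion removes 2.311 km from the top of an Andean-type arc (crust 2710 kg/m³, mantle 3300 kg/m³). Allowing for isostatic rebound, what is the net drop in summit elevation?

0.413 km

Rebound u = e ρ_c/ρ_m = 2.311 km × 2710/3300 = 1.898 km.
Net surface drop = e − u = 2.311 km − 1.898 km = e (ρ_m − ρ_c)/ρ_m = 0.413 km.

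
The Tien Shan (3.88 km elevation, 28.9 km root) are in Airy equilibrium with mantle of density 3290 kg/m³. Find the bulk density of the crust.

ρ_c h = (ρ_m − ρ_c) r → ρ_c (h + r) = ρ_m r → ρ_c = ρ_m r / (h + r).
ρ_c = 3290 × 28.9 km / (3.88 km + 28.9 km) = 2900 kg/m³.

2900 kg/m³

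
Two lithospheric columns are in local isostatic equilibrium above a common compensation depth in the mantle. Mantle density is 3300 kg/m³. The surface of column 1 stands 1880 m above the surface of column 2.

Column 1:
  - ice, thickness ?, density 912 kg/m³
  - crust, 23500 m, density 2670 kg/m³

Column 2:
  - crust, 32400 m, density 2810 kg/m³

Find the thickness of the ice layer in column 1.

Take the compensation level at the base of the deeper column (depth z_c below the surface of column 1) and equate Σ ρ_i t_i down to z_c; mantle fills any gap and the z_c terms cancel.
Column 1: x×912 + 23500×2670 + (z_c − 23500 − x)×3300
Column 2: 1880×0 + 32400×2810 + (z_c − 1880 − 32400)×3300
The z_c×3300 term appears on both sides and cancels. Collect the known terms of each column as K = Σ(ρt)_known − 3300 × (depth of known layers): K_1 = 62745000 − 3300×23500 = −14805000; K_2 = 91044000 − 3300×(1880 + 32400) = −22080000.
Balance: K_1 − x×(3300 − 912) = K_2, so x = (K_1 − K_2)/(3300 − 912) = 7275000/2388 = 3050 m.

3050 m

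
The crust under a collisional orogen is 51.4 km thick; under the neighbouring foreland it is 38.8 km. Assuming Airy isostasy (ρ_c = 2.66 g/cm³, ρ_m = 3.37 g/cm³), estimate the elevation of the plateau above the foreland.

2.65 km

Excess crust Δ = 51.4 km − 38.8 km = 12.6 km, split between elevation h and root r with h + r = Δ.
Airy balance ρ_c h = (ρ_m − ρ_c) r gives r = h ρ_c/(ρ_m − ρ_c), so h (1 + ρ_c/(ρ_m − ρ_c)) = Δ, i.e. h = Δ (ρ_m − ρ_c)/ρ_m.
h = 12.6 km × 0.71/3.37 = 2.65 km.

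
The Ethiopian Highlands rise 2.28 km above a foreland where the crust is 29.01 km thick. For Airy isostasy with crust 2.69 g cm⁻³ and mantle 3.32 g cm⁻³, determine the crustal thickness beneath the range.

Root depth r = h ρ_c / (ρ_m − ρ_c) = 2.28 km × 2.69 / 0.63 = 9.735 km.
Total thickness = T + h + r = 29.01 km + 2.28 km + 9.735 km = 41 km.

41 km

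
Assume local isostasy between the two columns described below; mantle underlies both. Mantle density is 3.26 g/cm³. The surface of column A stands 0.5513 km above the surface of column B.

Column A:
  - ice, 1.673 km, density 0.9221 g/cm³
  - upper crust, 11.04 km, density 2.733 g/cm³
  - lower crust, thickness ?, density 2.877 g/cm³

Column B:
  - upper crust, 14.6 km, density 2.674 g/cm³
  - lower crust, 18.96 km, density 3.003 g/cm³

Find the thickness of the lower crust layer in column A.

14.4 km

Take the compensation level at the base of the deeper column (depth z_c below the surface of column A) and equate Σ ρ_i t_i down to z_c; mantle fills any gap and the z_c terms cancel.
Column A: 1.673×0.9221 + 11.04×2.733 + x×2.877 + (z_c − 12.713 − x)×3.26
Column B: 0.5513×0 + 14.6×2.674 + 18.96×3.003 + (z_c − 0.5513 − 33.56)×3.26
The z_c×3.26 term appears on both sides and cancels. Collect the known terms of each column as K = Σ(ρt)_known − 3.26 × (depth of known layers): K_A = 31.7149933 − 3.26×12.713 = −9.7293867; K_B = 95.97728 − 3.26×(0.5513 + 33.56) = −15.225558.
Balance: K_A − x×(3.26 − 2.877) = K_B, so x = (K_A − K_B)/(3.26 − 2.877) = 5.49617/0.383 = 14.4 km.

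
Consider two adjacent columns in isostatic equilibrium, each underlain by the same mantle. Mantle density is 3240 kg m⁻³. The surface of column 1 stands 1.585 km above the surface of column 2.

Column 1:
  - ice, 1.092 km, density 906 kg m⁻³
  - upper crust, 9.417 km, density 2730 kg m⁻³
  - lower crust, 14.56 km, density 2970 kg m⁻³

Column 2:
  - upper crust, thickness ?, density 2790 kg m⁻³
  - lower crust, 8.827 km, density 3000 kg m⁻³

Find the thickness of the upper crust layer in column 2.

Take the compensation level at the base of the deeper column (depth z_c below the surface of column 1) and equate Σ ρ_i t_i down to z_c; mantle fills any gap and the z_c terms cancel.
Column 1: 1.092×906 + 9.417×2730 + 14.56×2970 + (z_c − 25.069)×3240
Column 2: 1.585×0 + x×2790 + 8.827×3000 + (z_c − 1.585 − 8.827 − x)×3240
The z_c×3240 term appears on both sides and cancels. Collect the known terms of each column as K = Σ(ρt)_known − 3240 × (depth of known layers): K_1 = 69940.962 − 3240×25.069 = −11282.598; K_2 = 26481 − 3240×(1.585 + 8.827) = −7253.88.
Balance: K_1 = K_2 − x×(3240 − 2790), so x = (K_2 − K_1)/(3240 − 2790) = 4028.72/450 = 8.95 km.

8.95 km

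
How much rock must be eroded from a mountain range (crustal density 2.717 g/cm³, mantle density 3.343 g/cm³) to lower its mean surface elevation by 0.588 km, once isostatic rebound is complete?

Net drop Δ = e − u = e − e ρ_c/ρ_m = e (ρ_m − ρ_c)/ρ_m.
e = Δ ρ_m/(ρ_m − ρ_c) = 0.588 km × 3.343/0.626 = 3.14 km.

3.14 km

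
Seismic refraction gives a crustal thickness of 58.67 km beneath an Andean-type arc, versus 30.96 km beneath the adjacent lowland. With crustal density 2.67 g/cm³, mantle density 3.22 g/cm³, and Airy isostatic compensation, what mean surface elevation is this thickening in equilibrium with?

Excess crust Δ = 58.67 km − 30.96 km = 27.71 km, split between elevation h and root r with h + r = Δ.
Airy balance ρ_c h = (ρ_m − ρ_c) r gives r = h ρ_c/(ρ_m − ρ_c), so h (1 + ρ_c/(ρ_m − ρ_c)) = Δ, i.e. h = Δ (ρ_m − ρ_c)/ρ_m.
h = 27.71 km × 0.55/3.22 = 4.73 km.

4.73 km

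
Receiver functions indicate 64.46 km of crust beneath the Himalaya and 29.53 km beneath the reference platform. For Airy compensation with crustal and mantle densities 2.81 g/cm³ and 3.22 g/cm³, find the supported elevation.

4.45 km

Excess crust Δ = 64.46 km − 29.53 km = 34.93 km, split between elevation h and root r with h + r = Δ.
Airy balance ρ_c h = (ρ_m − ρ_c) r gives r = h ρ_c/(ρ_m − ρ_c), so h (1 + ρ_c/(ρ_m − ρ_c)) = Δ, i.e. h = Δ (ρ_m − ρ_c)/ρ_m.
h = 34.93 km × 0.41/3.22 = 4.45 km.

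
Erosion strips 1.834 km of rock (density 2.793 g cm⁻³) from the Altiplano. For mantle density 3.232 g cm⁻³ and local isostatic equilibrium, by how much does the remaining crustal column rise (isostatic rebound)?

1.58 km

Unloading: uplift u = e ρ_c/ρ_m = 1.834 km × 2.793/3.232 = 1.58 km.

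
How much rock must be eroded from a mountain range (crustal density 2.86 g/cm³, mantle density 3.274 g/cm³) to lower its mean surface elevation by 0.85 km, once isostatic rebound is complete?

Net drop Δ = e − u = e − e ρ_c/ρ_m = e (ρ_m − ρ_c)/ρ_m.
e = Δ ρ_m/(ρ_m − ρ_c) = 0.85 km × 3.274/0.414 = 6.72 km.

6.72 km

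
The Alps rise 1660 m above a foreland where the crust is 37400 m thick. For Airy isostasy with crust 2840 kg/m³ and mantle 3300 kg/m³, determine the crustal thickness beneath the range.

Root depth r = h ρ_c / (ρ_m − ρ_c) = 1660 m × 2840 / 460 = 10250 m.
Total thickness = T + h + r = 37400 m + 1660 m + 10250 m = 49300 m.

49300 m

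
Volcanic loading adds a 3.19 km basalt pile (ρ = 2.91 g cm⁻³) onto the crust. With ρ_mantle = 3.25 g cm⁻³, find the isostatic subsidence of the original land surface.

Subaerial loading: s = t ρ_load / ρ_m.
s = 3.19 km × 2.91/3.25 = 2.86 km.

2.86 km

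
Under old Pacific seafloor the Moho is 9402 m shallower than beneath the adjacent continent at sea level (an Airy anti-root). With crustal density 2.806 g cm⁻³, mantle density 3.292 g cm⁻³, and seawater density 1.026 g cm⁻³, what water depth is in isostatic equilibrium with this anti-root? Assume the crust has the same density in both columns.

Replacing a thickness d of crust by seawater at the top must be balanced by replacing crust with mantle at the base: d (ρ_c − ρ_w) = a (ρ_m − ρ_c).
d = a (ρ_m − ρ_c)/(ρ_c − ρ_w) = 9402 m × 0.486/1.78 = 2570 m.

2570 m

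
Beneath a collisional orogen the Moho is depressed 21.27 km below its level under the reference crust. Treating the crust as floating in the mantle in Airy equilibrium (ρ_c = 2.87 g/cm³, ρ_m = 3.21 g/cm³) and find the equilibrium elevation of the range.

Equating mass per unit area of the two columns: ρ_c h = (ρ_m − ρ_c) r.
h = r (ρ_m − ρ_c) / ρ_c = 21.27 km × (3.21 − 2.87) / 2.87 = 2.52 km.

2.52 km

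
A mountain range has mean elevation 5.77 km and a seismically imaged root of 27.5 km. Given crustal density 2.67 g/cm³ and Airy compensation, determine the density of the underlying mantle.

3.23 g/cm³

Airy balance: ρ_c h = (ρ_m − ρ_c) r → ρ_m = ρ_c (1 + h/r).
ρ_m = 2.67 × (1 + 5.77 km/27.5 km) = 3.23 g/cm³.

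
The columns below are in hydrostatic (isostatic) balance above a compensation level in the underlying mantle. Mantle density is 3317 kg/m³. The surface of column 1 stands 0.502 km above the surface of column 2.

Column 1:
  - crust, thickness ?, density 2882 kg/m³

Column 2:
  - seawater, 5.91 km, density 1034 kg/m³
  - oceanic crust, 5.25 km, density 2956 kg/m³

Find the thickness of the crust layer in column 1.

Take the compensation level at the base of the deeper column (depth z_c below the surface of column 1) and equate Σ ρ_i t_i down to z_c; mantle fills any gap and the z_c terms cancel.
Column 1: x×2882 + (z_c − 0 − x)×3317
Column 2: 0.502×0 + 5.91×1034 + 5.25×2956 + (z_c − 0.502 − 11.16)×3317
The z_c×3317 term appears on both sides and cancels. Collect the known terms of each column as K = Σ(ρt)_known − 3317 × (depth of known layers): K_1 = 0 − 3317×0 = 0; K_2 = 21629.94 − 3317×(0.502 + 11.16) = −17052.914.
Balance: K_1 − x×(3317 − 2882) = K_2, so x = (K_1 − K_2)/(3317 − 2882) = 17052.9/435 = 39.2 km.

39.2 km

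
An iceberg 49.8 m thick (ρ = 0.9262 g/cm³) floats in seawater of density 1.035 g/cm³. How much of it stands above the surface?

5.24 m

Floating equilibrium: submerged depth d = t ρ_obj/ρ_fluid = 49.8 m × 0.9262/1.035 = 44.56 m.
Freeboard = t − d = 49.8 m − 44.56 m = 5.24 m.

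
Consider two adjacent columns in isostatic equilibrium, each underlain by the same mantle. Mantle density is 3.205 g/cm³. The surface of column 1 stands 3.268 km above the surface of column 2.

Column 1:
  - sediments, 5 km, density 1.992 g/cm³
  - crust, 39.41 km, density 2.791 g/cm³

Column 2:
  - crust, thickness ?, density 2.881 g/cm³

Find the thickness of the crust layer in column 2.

Take the compensation level at the base of the deeper column (depth z_c below the surface of column 1) and equate Σ ρ_i t_i down to z_c; mantle fills any gap and the z_c terms cancel.
Column 1: 5×1.992 + 39.41×2.791 + (z_c − 44.41)×3.205
Column 2: 3.268×0 + x×2.881 + (z_c − 3.268 − 0 − x)×3.205
The z_c×3.205 term appears on both sides and cancels. Collect the known terms of each column as K = Σ(ρt)_known − 3.205 × (depth of known layers): K_1 = 119.95331 − 3.205×44.41 = −22.38074; K_2 = 0 − 3.205×(3.268 + 0) = −10.47394.
Balance: K_1 = K_2 − x×(3.205 − 2.881), so x = (K_2 − K_1)/(3.205 − 2.881) = 11.9068/0.324 = 36.7 km.

36.7 km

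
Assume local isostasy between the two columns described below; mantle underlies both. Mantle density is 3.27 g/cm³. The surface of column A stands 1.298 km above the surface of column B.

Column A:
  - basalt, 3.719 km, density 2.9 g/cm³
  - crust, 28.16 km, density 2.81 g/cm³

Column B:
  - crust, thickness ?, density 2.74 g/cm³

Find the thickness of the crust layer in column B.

Take the compensation level at the base of the deeper column (depth z_c below the surface of column A) and equate Σ ρ_i t_i down to z_c; mantle fills any gap and the z_c terms cancel.
Column A: 3.719×2.9 + 28.16×2.81 + (z_c − 31.879)×3.27
Column B: 1.298×0 + x×2.74 + (z_c − 1.298 − 0 − x)×3.27
The z_c×3.27 term appears on both sides and cancels. Collect the known terms of each column as K = Σ(ρt)_known − 3.27 × (depth of known layers): K_A = 89.9147 − 3.27×31.879 = −14.32963; K_B = 0 − 3.27×(1.298 + 0) = −4.24446.
Balance: K_A = K_B − x×(3.27 − 2.74), so x = (K_B − K_A)/(3.27 − 2.74) = 10.0852/0.53 = 19 km.

19 km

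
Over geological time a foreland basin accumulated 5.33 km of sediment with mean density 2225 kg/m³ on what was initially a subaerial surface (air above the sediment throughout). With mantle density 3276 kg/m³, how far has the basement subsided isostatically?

Subaerial load: s = t ρ_sed / ρ_m = 5.33 km × 2225/3276 = 3.62 km.

3.62 km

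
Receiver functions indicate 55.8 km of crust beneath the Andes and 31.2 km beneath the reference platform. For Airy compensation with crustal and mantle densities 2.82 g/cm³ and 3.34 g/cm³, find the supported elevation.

Excess crust Δ = 55.8 km − 31.2 km = 24.6 km, split between elevation h and root r with h + r = Δ.
Airy balance ρ_c h = (ρ_m − ρ_c) r gives r = h ρ_c/(ρ_m − ρ_c), so h (1 + ρ_c/(ρ_m − ρ_c)) = Δ, i.e. h = Δ (ρ_m − ρ_c)/ρ_m.
h = 24.6 km × 0.52/3.34 = 3.83 km.

3.83 km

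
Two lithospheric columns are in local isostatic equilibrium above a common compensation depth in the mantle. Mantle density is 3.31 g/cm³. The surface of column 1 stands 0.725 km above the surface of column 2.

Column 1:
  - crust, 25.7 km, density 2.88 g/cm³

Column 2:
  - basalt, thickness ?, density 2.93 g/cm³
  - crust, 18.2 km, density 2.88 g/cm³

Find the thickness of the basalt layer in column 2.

2.17 km

Take the compensation level at the base of the deeper column (depth z_c below the surface of column 1) and equate Σ ρ_i t_i down to z_c; mantle fills any gap and the z_c terms cancel.
Column 1: 25.7×2.88 + (z_c − 25.7)×3.31
Column 2: 0.725×0 + x×2.93 + 18.2×2.88 + (z_c − 0.725 − 18.2 − x)×3.31
The z_c×3.31 term appears on both sides and cancels. Collect the known terms of each column as K = Σ(ρt)_known − 3.31 × (depth of known layers): K_1 = 74.016 − 3.31×25.7 = −11.051; K_2 = 52.416 − 3.31×(0.725 + 18.2) = −10.22575.
Balance: K_1 = K_2 − x×(3.31 − 2.93), so x = (K_2 − K_1)/(3.31 − 2.93) = 0.82525/0.38 = 2.17 km.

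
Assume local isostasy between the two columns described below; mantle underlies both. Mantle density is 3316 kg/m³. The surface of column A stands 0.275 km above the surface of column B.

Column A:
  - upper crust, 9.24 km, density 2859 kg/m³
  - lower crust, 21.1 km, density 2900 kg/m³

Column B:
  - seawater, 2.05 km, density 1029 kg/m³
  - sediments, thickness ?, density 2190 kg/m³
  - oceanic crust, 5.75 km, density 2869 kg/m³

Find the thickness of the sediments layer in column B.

Take the compensation level at the base of the deeper column (depth z_c below the surface of column A) and equate Σ ρ_i t_i down to z_c; mantle fills any gap and the z_c terms cancel.
Column A: 9.24×2859 + 21.1×2900 + (z_c − 30.34)×3316
Column B: 0.275×0 + 2.05×1029 + x×2190 + 5.75×2869 + (z_c − 0.275 − 7.8 − x)×3316
The z_c×3316 term appears on both sides and cancels. Collect the known terms of each column as K = Σ(ρt)_known − 3316 × (depth of known layers): K_A = 87607.16 − 3316×30.34 = −13000.28; K_B = 18606.2 − 3316×(0.275 + 7.8) = −8170.5.
Balance: K_A = K_B − x×(3316 − 2190), so x = (K_B − K_A)/(3316 − 2190) = 4829.78/1126 = 4.29 km.

4.29 km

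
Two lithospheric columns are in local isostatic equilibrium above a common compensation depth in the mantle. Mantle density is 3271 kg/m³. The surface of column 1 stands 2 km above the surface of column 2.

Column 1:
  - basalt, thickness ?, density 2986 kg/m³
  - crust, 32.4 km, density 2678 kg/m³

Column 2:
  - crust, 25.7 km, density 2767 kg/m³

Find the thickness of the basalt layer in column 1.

Take the compensation level at the base of the deeper column (depth z_c below the surface of column 1) and equate Σ ρ_i t_i down to z_c; mantle fills any gap and the z_c terms cancel.
Column 1: x×2986 + 32.4×2678 + (z_c − 32.4 − x)×3271
Column 2: 2×0 + 25.7×2767 + (z_c − 2 − 25.7)×3271
The z_c×3271 term appears on both sides and cancels. Collect the known terms of each column as K = Σ(ρt)_known − 3271 × (depth of known layers): K_1 = 86767.2 − 3271×32.4 = −19213.2; K_2 = 71111.9 − 3271×(2 + 25.7) = −19494.8.
Balance: K_1 − x×(3271 − 2986) = K_2, so x = (K_1 − K_2)/(3271 − 2986) = 281.6/285 = 0.988 km.

0.988 km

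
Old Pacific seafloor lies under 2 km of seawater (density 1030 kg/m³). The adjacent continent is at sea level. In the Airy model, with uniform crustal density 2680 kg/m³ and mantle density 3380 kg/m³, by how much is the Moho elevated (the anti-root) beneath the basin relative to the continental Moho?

4.71 km

Isostatic balance requires: replacing crust with seawater at the top is compensated by replacing crust with mantle at the base: d (ρ_c − ρ_w) = a (ρ_m − ρ_c).
a = d (ρ_c − ρ_w)/(ρ_m − ρ_c) = 2 km × 1650/700 = 4.71 km.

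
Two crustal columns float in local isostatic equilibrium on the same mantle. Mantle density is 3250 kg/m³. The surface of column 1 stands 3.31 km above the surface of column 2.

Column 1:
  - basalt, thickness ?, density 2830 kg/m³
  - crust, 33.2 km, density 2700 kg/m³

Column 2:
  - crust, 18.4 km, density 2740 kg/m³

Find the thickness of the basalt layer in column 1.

Take the compensation level at the base of the deeper column (depth z_c below the surface of column 1) and equate Σ ρ_i t_i down to z_c; mantle fills any gap and the z_c terms cancel.
Column 1: x×2830 + 33.2×2700 + (z_c − 33.2 − x)×3250
Column 2: 3.31×0 + 18.4×2740 + (z_c − 3.31 − 18.4)×3250
The z_c×3250 term appears on both sides and cancels. Collect the known terms of each column as K = Σ(ρt)_known − 3250 × (depth of known layers): K_1 = 89640 − 3250×33.2 = −18260; K_2 = 50416 − 3250×(3.31 + 18.4) = −20141.5.
Balance: K_1 − x×(3250 − 2830) = K_2, so x = (K_1 − K_2)/(3250 − 2830) = 1881.5/420 = 4.48 km.

4.48 km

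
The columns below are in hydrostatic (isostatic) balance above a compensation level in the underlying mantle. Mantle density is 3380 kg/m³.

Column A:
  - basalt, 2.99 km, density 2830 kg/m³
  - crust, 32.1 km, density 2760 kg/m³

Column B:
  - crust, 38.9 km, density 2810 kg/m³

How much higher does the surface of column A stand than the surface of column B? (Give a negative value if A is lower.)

For any compensation level in the mantle, the mantle terms cancel and isostasy reduces to e = (Σt_A − Σt_B) − (Σ(ρt)_A − Σ(ρt)_B) / ρ_m.
Σt_A = 35.09 km; Σt_B = 38.9 km; Σ(ρt)_A = 97057.7; Σ(ρt)_B = 109309 (in km·kg/m³).
e = (35.09 − 38.9) − (97057.7 − 109309) / 3380 = −0.185 km.

−0.185 km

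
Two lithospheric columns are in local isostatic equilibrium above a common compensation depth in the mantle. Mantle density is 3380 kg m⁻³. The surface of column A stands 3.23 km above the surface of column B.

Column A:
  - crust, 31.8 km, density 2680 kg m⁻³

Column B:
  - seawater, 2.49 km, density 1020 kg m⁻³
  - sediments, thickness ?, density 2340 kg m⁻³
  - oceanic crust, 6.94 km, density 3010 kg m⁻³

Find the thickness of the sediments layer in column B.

2.79 km

Take the compensation level at the base of the deeper column (depth z_c below the surface of column A) and equate Σ ρ_i t_i down to z_c; mantle fills any gap and the z_c terms cancel.
Column A: 31.8×2680 + (z_c − 31.8)×3380
Column B: 3.23×0 + 2.49×1020 + x×2340 + 6.94×3010 + (z_c − 3.23 − 9.43 − x)×3380
The z_c×3380 term appears on both sides and cancels. Collect the known terms of each column as K = Σ(ρt)_known − 3380 × (depth of known layers): K_A = 85224 − 3380×31.8 = −22260; K_B = 23429.2 − 3380×(3.23 + 9.43) = −19361.6.
Balance: K_A = K_B − x×(3380 − 2340), so x = (K_B − K_A)/(3380 − 2340) = 2898.4/1040 = 2.79 km.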